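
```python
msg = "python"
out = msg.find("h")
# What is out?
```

Trace:
`msg = "python"` → msg = 'python'
`out = msg.find("h")` → out = 3
So out = 3

Answer: 3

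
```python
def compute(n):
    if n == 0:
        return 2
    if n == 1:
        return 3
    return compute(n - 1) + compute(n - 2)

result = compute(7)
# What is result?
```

Build up from base cases: compute(0)=2, compute(1)=3, compute(2)=5, compute(3)=8, compute(4)=13, compute(5)=21, compute(6)=34, ..., compute(7)=55

Answer: 55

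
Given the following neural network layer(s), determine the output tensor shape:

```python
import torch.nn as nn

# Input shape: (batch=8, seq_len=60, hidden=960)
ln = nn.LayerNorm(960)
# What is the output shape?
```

Input: (8, 60, 960) -> Output: (8, 60, 960)

Answer: (8, 60, 960)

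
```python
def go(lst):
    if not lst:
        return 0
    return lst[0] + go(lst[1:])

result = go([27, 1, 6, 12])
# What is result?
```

27 + 1 + 6 + 12 + 0 = 46

Answer: 46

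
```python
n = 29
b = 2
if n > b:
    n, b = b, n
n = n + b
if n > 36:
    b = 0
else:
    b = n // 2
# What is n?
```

Trace:
`n = 29` → n = 29
`b = 2` → b = 2
`if n > b: ...` → n > b is True → n = 2; b = 29
`n = n + b` → n = 31
`if n > 36: ...` → n > 36 is False, take else branch → b = 15
So n = 31

Answer: 31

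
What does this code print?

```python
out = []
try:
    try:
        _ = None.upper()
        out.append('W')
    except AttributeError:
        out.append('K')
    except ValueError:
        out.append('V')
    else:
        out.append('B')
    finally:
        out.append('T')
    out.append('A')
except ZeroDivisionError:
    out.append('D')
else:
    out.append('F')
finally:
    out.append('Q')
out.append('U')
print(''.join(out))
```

Execution trace: 'K' (inner except AttributeError) → 'T' (inner finally) → 'A' (try body, no exception) → 'F' (else) → 'Q' (finally) → 'U' (after the try/except). Output: KTAFQU

Answer: KTAFQU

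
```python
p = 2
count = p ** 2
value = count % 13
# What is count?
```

Trace:
`p = 2` → p = 2
`count = p ** 2` → count = 4
`value = count % 13` → value = 4
So count = 4

Answer: 4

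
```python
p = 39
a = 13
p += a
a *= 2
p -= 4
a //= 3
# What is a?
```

Trace:
`p = 39` → p = 39
`a = 13` → a = 13
`p += a` → p = 52
`a *= 2` → a = 26
`p -= 4` → p = 48
`a //= 3` → a = 8
So a = 8

Answer: 8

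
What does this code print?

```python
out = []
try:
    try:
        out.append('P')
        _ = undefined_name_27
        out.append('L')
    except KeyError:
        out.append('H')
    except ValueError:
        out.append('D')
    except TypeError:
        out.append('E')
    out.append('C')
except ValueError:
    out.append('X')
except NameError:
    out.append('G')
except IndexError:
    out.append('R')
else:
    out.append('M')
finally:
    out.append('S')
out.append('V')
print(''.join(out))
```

Execution trace: 'P' (inner try body) → 'G' (except NameError) → 'S' (finally) → 'V' (after the try/except). Output: PGSV

Answer: PGSV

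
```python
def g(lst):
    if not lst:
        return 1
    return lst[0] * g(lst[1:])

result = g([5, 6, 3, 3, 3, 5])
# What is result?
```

Product over [5, 6, 3, 3, 3, 5] = 5 * 6 * 3 * 3 * 3 * 5 = 4050

Answer: 4050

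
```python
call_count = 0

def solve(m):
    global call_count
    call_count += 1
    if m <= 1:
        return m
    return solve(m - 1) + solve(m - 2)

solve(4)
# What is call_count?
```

Calls(m) = 1 + Calls(m-1) + Calls(m-2); Calls(0)=Calls(1)=1. For m=4 this gives 9.

Answer: 9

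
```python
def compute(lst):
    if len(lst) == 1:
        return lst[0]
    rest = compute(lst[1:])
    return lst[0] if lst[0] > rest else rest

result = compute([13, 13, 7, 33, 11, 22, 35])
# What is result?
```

Recursive max over [13, 13, 7, 33, 11, 22, 35] = 35

Answer: 35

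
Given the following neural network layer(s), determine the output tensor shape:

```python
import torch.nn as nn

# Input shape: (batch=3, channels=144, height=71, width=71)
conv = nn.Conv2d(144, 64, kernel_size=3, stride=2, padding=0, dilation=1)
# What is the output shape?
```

Input: (3, 144, 71, 71) -> Output: (3, 64, 35, 35)

Answer: (3, 64, 35, 35)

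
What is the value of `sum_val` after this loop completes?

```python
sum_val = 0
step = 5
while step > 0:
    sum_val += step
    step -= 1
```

Sum 5 down to 1
`sum_val` takes the values: 0 → 5 → 9 → 12 → 14 → 15

Answer: 15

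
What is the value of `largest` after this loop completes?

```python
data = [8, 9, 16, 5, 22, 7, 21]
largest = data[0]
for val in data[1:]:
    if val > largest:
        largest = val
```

Maximum of [8, 9, 16, 5, 22, 7, 21]
`largest` takes the values: 8 → 9 → 16 → 22

Answer: 22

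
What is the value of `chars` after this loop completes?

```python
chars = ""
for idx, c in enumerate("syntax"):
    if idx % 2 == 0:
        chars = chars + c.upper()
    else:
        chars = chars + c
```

Uppercase even positions in 'syntax'
`chars` takes the values: "" → "S" → "Sy" → "SyN" → "SyNt" → "SyNtA" → "SyNtAx"

Answer: "SyNtAx"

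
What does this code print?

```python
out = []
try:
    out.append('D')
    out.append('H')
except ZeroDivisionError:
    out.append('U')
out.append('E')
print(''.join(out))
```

Execution trace: 'D' (try body) → 'H' (try body, no exception) → 'E' (after the try/except). Output: DHE

Answer: DHE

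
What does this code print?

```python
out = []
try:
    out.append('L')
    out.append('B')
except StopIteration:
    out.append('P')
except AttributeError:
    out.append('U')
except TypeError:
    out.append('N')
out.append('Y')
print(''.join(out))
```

Execution trace: 'L' (try body) → 'B' (try body, no exception) → 'Y' (after the try/except). Output: LBY

Answer: LBY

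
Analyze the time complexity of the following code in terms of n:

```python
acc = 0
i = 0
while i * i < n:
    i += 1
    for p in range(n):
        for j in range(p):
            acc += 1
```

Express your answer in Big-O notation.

Each loop level contributes: √n × n × n. Multiplying the contributions gives O(n^2√n).

Answer: O(n^2√n)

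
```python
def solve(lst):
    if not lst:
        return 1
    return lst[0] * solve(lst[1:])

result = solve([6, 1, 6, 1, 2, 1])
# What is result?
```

Product over [6, 1, 6, 1, 2, 1] = 6 * 1 * 6 * 1 * 2 * 1 = 72

Answer: 72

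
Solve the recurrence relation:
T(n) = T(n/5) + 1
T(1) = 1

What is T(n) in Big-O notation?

Each step divides n by 5 and adds 1. After log_5(n) steps we reach T(1)=1. So T(n) = 1·log_5(n) + 1 = O(log n).

Answer: O(log n)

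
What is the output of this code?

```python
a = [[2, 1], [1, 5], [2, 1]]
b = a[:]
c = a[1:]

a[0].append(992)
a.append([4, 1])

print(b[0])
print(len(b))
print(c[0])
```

Key concept: slice with nested mutation.
Step by step:
`a = [[2, 1], [1, 5], [2, 1]]` → a = [[2, 1], [1, 5], [2, 1]]
`b = a[:]` → b = [[2, 1], [1, 5], [2, 1]]
`c = a[1:]` → c = [[1, 5], [2, 1]]
`a[0].append(992)` → a = [[2, 1, 992], [1, 5], [2, 1]]; b = [[2, 1, 992], [1, 5], [2, 1]]
`a.append([4, 1])` → a = [[2, 1, 992], [1, 5], [2, 1], [4, 1]]
`print(b[0])` → prints [2, 1, 992]
`print(len(b))` → prints 3
`print(c[0])` → prints [1, 5]

Answer:
[2, 1, 992]
3
[1, 5]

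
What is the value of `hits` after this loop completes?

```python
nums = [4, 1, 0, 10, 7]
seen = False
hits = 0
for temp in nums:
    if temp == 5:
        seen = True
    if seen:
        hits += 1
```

Count elements after first 5 in [4, 1, 0, 10, 7]
`hits` takes the values: 0

Answer: 0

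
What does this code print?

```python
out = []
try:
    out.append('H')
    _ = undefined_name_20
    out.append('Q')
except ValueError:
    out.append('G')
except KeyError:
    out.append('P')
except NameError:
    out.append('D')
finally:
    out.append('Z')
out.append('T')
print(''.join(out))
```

Execution trace: 'H' (try body) → 'D' (except NameError) → 'Z' (finally) → 'T' (after the try/except). Output: HDZT

Answer: HDZT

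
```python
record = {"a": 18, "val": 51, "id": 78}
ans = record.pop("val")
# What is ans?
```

Trace:
`record = {"a": 18, "val": 51, "id": 78}` → record = {'a': 18, 'val': 51, 'id': 78}
`ans = record.pop("val")` → record = {'a': 18, 'id': 78}; ans = 51
So ans = 51

Answer: 51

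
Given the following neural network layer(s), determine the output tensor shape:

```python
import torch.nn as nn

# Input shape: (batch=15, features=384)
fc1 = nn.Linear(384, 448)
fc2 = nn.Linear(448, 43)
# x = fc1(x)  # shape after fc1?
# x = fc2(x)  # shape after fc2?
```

Input: (15, 384) -> after fc1: (15, 448) -> Output: (15, 43)

Answer: (15, 43)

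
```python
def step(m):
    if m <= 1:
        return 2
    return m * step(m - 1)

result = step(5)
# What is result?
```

step(5) = 5 * 4 * 3 * 2 * 2 = 240

Answer: 240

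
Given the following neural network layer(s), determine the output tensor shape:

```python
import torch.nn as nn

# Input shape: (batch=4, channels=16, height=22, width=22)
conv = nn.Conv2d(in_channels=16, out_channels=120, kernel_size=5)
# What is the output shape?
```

Input: (4, 16, 22, 22) -> Output: (4, 120, 18, 18)

Answer: (4, 120, 18, 18)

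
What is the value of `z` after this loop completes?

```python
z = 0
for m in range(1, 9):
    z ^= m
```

XOR of 1 to 8
`z` takes the values: 0 → 1 → 3 → 0 → 4 → 1 → 7 → 0 → 8

Answer: 8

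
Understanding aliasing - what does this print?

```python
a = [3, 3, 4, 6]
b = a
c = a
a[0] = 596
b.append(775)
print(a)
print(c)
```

Key concept: multiple aliases.
Step by step:
`a = [3, 3, 4, 6]` → a = [3, 3, 4, 6]
`b = a` → b = [3, 3, 4, 6] (same object as a)
`c = a` → c = [3, 3, 4, 6] (same object as a, b)
`a[0] = 596` → a = [596, 3, 4, 6] (same object as b, c); b = [596, 3, 4, 6] (same object as a, c); c = [596, 3, 4, 6] (same object as a, b)
`b.append(775)` → a = [596, 3, 4, 6, 775] (same object as b, c); b = [596, 3, 4, 6, 775] (same object as a, c); c = [596, 3, 4, 6, 775] (same object as a, b)
`print(a)` → prints [596, 3, 4, 6, 775]
`print(c)` → prints [596, 3, 4, 6, 775]

Answer:
[596, 3, 4, 6, 775]
[596, 3, 4, 6, 775]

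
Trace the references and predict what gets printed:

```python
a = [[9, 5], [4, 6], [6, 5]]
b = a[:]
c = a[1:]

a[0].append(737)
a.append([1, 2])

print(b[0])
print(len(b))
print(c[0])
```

Key concept: slice with nested mutation.
Step by step:
`a = [[9, 5], [4, 6], [6, 5]]` → a = [[9, 5], [4, 6], [6, 5]]
`b = a[:]` → b = [[9, 5], [4, 6], [6, 5]]
`c = a[1:]` → c = [[4, 6], [6, 5]]
`a[0].append(737)` → a = [[9, 5, 737], [4, 6], [6, 5]]; b = [[9, 5, 737], [4, 6], [6, 5]]
`a.append([1, 2])` → a = [[9, 5, 737], [4, 6], [6, 5], [1, 2]]
`print(b[0])` → prints [9, 5, 737]
`print(len(b))` → prints 3
`print(c[0])` → prints [4, 6]

Answer:
[9, 5, 737]
3
[4, 6]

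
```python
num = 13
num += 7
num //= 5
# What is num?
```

Trace:
`num = 13` → num = 13
`num += 7` → num = 20
`num //= 5` → num = 4
So num = 4

Answer: 4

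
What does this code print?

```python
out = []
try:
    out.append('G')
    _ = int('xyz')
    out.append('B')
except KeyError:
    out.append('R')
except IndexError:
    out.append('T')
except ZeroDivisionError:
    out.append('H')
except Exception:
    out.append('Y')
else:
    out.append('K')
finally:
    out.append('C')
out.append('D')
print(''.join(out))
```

Execution trace: 'G' (try body) → 'Y' (except Exception) → 'C' (finally) → 'D' (after the try/except). Output: GYCD

Answer: GYCD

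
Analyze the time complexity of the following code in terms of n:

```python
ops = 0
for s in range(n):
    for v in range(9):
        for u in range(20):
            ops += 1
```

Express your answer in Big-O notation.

Each loop level contributes: n × 1 × 1. Multiplying the contributions gives O(n).

Answer: O(n)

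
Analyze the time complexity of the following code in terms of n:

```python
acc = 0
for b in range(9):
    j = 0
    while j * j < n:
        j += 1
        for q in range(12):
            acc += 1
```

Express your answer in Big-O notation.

Each loop level contributes: 1 × √n × 1. Multiplying the contributions gives O(√n).

Answer: O(√n)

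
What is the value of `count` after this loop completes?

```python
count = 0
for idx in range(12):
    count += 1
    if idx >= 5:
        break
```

Loop breaks when idx reaches 5, count is 6
`count` takes the values: 0 → 1 → 2 → 3 → 4 → 5 → 6

Answer: 6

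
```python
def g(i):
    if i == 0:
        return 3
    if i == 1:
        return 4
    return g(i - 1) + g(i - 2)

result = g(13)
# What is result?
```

Build up from base cases: g(0)=3, g(1)=4, g(2)=7, g(3)=11, g(4)=18, g(5)=29, g(6)=47, ..., g(13)=1364

Answer: 1364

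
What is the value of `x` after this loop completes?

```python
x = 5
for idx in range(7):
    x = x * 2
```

Multiply by 2, 7 times: 5 * 2^7 = 640
`x` takes the values: 5 → 10 → 20 → 40 → 80 → 160 → 320 → 640

Answer: 640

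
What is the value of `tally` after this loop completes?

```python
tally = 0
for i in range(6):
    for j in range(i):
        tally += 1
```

Triangle number: 0+1+2+...+5
`tally` takes the values: 0 → 1 → 2 → 3 → 4 → 5 → 6 → 7 → 8 → 9 → 10 → 11 → 12 → 13 → 14 → 15

Answer: 15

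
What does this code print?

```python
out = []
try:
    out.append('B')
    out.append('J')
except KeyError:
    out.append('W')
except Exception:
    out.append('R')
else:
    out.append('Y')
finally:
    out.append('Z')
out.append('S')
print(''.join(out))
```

Execution trace: 'B' (try body) → 'J' (try body, no exception) → 'Y' (else) → 'Z' (finally) → 'S' (after the try/except). Output: BJYZS

Answer: BJYZS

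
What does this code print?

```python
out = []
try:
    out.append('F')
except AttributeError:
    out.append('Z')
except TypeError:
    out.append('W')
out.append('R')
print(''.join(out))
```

Execution trace: 'F' (try body, no exception) → 'R' (after the try/except). Output: FR

Answer: FR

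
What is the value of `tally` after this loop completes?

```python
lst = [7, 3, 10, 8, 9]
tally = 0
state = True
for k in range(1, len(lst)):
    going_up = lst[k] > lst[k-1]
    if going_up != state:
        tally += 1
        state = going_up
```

Count direction changes in [7, 3, 10, 8, 9]
`tally` takes the values: 0 → 1 → 2 → 3 → 4

Answer: 4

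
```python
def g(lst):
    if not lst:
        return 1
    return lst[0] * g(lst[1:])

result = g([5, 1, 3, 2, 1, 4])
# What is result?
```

Product over [5, 1, 3, 2, 1, 4] = 5 * 1 * 3 * 2 * 1 * 4 = 120

Answer: 120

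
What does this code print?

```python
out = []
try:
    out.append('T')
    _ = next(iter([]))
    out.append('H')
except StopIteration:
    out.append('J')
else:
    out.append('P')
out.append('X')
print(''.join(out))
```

Execution trace: 'T' (try body) → 'J' (except StopIteration) → 'X' (after the try/except). Output: TJX

Answer: TJX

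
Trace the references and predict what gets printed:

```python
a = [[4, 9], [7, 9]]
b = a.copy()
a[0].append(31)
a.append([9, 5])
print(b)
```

Key concept: shallow copy with nested lists.
Step by step:
`a = [[4, 9], [7, 9]]` → a = [[4, 9], [7, 9]]
`b = a.copy()` → b = [[4, 9], [7, 9]]
`a[0].append(31)` → a = [[4, 9, 31], [7, 9]]; b = [[4, 9, 31], [7, 9]]
`a.append([9, 5])` → a = [[4, 9, 31], [7, 9], [9, 5]]
`print(b)` → prints [[4, 9, 31], [7, 9]]

Answer: [[4, 9, 31], [7, 9]]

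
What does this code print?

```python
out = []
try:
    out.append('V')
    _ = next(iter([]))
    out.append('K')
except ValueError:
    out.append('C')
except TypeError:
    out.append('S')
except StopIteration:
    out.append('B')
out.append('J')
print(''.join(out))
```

Execution trace: 'V' (try body) → 'B' (except StopIteration) → 'J' (after the try/except). Output: VBJ

Answer: VBJ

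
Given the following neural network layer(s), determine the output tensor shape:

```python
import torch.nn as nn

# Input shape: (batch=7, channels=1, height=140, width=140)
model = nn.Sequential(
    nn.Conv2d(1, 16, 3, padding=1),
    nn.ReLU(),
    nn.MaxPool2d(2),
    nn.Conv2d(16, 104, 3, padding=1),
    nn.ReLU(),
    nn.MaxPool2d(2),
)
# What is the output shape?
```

Input: (7, 1, 140, 140) -> after first Conv2d: (7, 16, 140, 140) -> after first MaxPool2d: (7, 16, 70, 70) -> after second Conv2d: (7, 104, 70, 70) -> Output: (7, 104, 35, 35)

Answer: (7, 104, 35, 35)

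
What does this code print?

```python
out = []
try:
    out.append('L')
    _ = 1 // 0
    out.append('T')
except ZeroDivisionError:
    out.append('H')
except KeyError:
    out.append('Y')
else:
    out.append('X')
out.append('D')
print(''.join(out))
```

Execution trace: 'L' (try body) → 'H' (except ZeroDivisionError) → 'D' (after the try/except). Output: LHD

Answer: LHD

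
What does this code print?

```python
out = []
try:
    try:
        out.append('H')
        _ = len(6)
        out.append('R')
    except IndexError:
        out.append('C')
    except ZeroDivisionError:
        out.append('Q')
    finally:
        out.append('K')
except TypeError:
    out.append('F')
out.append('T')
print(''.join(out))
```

Execution trace: 'H' (try body) → 'K' (finally) → 'F' (outer except TypeError) → 'T' (after the try/except). Output: HKFT

Answer: HKFT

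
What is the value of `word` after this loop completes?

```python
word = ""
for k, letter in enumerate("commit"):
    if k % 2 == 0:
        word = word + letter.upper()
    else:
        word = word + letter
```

Uppercase even positions in 'commit'
`word` takes the values: "" → "C" → "Co" → "CoM" → "CoMm" → "CoMmI" → "CoMmIt"

Answer: "CoMmIt"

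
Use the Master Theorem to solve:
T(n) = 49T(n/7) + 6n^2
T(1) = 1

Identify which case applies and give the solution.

a=49, b=7, f(n)=6n^2. log_7(49) = 2. Since c=2 = 2, Case 2 applies: T(n) = Θ(n^log_b(a) · log n) = O(n^2 log n).

Answer: O(n^2 log n) - Case 2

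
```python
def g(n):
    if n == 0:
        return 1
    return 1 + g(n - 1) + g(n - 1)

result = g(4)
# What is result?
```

g(n) = 1 + 2·g(n-1), g(0)=1. Closed form: (1+1)·2^4 - 1 = 31.

Answer: 31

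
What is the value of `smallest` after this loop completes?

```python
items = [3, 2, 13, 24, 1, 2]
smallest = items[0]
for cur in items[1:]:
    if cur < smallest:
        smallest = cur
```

Minimum of [3, 2, 13, 24, 1, 2]
`smallest` takes the values: 3 → 2 → 1

Answer: 1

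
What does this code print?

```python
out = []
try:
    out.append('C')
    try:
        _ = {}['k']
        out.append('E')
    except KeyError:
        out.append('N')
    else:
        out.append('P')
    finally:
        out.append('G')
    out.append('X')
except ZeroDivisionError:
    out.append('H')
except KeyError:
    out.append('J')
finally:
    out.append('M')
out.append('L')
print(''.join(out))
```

Execution trace: 'C' (try body) → 'N' (inner except KeyError) → 'G' (inner finally) → 'X' (try body, no exception) → 'M' (finally) → 'L' (after the try/except). Output: CNGXML

Answer: CNGXML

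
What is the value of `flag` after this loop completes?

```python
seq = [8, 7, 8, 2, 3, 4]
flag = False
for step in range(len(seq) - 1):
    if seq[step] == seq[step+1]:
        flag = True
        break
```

Check consecutive duplicates in [8, 7, 8, 2, 3, 4]
`flag` takes the values: False

Answer: False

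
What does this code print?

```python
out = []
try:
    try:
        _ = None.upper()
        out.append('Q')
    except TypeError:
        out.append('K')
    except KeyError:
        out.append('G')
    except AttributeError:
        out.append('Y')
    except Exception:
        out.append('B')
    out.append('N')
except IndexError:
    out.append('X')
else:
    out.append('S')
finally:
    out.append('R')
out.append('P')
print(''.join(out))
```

Execution trace: 'Y' (inner except AttributeError) → 'N' (try body, no exception) → 'S' (else) → 'R' (finally) → 'P' (after the try/except). Output: YNSRP

Answer: YNSRP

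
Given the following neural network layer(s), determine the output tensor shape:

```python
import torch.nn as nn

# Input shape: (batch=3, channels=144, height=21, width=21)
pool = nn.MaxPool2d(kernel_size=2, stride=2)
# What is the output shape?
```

Input: (3, 144, 21, 21) -> Output: (3, 144, 10, 10)

Answer: (3, 144, 10, 10)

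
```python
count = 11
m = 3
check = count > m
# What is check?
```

Trace:
`count = 11` → count = 11
`m = 3` → m = 3
`check = count > m` → check = True
So check = True

Answer: True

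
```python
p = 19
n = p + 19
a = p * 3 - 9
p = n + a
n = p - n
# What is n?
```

Trace:
`p = 19` → p = 19
`n = p + 19` → n = 38
`a = p * 3 - 9` → a = 48
`p = n + a` → p = 86
`n = p - n` → n = 48
So n = 48

Answer: 48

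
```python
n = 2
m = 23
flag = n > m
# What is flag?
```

Trace:
`n = 2` → n = 2
`m = 23` → m = 23
`flag = n > m` → flag = False
So flag = False

Answer: False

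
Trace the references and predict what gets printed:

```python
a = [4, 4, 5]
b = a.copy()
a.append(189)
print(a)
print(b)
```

Key concept: list.copy() creates independent copy.
Step by step:
`a = [4, 4, 5]` → a = [4, 4, 5]
`b = a.copy()` → b = [4, 4, 5]
`a.append(189)` → a = [4, 4, 5, 189]
`print(a)` → prints [4, 4, 5, 189]
`print(b)` → prints [4, 4, 5]

Answer:
[4, 4, 5, 189]
[4, 4, 5]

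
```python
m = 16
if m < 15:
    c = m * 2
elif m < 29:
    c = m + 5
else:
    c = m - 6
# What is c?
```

Trace:
`m = 16` → m = 16
`if m < 15: ...` → m < 15 is False, m < 29 is True → c = 21
So c = 21

Answer: 21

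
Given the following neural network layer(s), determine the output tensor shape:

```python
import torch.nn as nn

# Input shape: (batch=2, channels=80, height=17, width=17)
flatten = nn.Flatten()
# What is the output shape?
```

Input: (2, 80, 17, 17) -> Output: (2, 23120)

Answer: (2, 23120)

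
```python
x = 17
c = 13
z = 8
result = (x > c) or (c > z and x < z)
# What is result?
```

Trace:
`x = 17` → x = 17
`c = 13` → c = 13
`z = 8` → z = 8
`result = (x > c) or (c > z and x < z)` → result = True
So result = True

Answer: True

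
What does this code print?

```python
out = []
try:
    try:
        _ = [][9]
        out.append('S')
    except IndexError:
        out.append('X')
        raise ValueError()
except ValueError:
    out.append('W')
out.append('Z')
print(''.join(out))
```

Execution trace: 'X' (inner except IndexError) → 'W' (outer except ValueError) → 'Z' (after the try/except). Output: XWZ

Answer: XWZ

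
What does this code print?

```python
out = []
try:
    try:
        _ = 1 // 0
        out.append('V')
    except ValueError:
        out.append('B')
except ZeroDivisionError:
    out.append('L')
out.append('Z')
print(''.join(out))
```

Execution trace: 'L' (outer except ZeroDivisionError) → 'Z' (after the try/except). Output: LZ

Answer: LZ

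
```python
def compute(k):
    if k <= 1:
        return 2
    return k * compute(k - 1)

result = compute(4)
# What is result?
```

compute(4) = 4 * 3 * 2 * 2 = 48

Answer: 48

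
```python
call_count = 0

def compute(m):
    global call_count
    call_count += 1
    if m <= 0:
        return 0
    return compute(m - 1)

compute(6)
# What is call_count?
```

Linear recursion stepping by 1: 7 calls from m=6 down to ≤0.

Answer: 7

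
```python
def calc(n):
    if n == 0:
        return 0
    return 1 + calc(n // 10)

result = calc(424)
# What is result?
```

Count of digits of 424: 3

Answer: 3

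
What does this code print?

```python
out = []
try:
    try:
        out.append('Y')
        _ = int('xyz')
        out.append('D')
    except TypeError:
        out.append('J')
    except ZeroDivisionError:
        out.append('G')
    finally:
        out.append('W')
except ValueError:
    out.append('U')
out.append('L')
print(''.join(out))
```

Execution trace: 'Y' (try body) → 'W' (finally) → 'U' (outer except ValueError) → 'L' (after the try/except). Output: YWUL

Answer: YWUL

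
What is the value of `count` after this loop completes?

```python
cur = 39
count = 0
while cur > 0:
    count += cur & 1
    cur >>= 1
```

Count set bits in 39 (binary: 0b100111)
`count` takes the values: 0 → 1 → 2 → 3 → 4

Answer: 4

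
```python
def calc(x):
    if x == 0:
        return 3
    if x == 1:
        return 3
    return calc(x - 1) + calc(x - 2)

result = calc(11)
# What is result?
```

Build up from base cases: calc(0)=3, calc(1)=3, calc(2)=6, calc(3)=9, calc(4)=15, calc(5)=24, calc(6)=39, ..., calc(11)=432

Answer: 432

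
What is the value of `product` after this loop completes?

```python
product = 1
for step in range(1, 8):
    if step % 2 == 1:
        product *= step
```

Product of odd numbers 1 to 7
`product` takes the values: 1 → 3 → 15 → 105

Answer: 105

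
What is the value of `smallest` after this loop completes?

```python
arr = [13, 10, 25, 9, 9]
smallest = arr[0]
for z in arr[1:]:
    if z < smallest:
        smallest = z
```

Minimum of [13, 10, 25, 9, 9]
`smallest` takes the values: 13 → 10 → 9

Answer: 9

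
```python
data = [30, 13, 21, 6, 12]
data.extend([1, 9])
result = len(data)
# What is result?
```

Trace:
`data = [30, 13, 21, 6, 12]` → data = [30, 13, 21, 6, 12]
`data.extend([1, 9])` → data = [30, 13, 21, 6, 12, 1, 9]
`result = len(data)` → result = 7
So result = 7

Answer: 7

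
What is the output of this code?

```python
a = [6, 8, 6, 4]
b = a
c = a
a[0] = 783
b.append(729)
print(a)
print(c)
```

Key concept: multiple aliases.
Step by step:
`a = [6, 8, 6, 4]` → a = [6, 8, 6, 4]
`b = a` → b = [6, 8, 6, 4] (same object as a)
`c = a` → c = [6, 8, 6, 4] (same object as a, b)
`a[0] = 783` → a = [783, 8, 6, 4] (same object as b, c); b = [783, 8, 6, 4] (same object as a, c); c = [783, 8, 6, 4] (same object as a, b)
`b.append(729)` → a = [783, 8, 6, 4, 729] (same object as b, c); b = [783, 8, 6, 4, 729] (same object as a, c); c = [783, 8, 6, 4, 729] (same object as a, b)
`print(a)` → prints [783, 8, 6, 4, 729]
`print(c)` → prints [783, 8, 6, 4, 729]

Answer:
[783, 8, 6, 4, 729]
[783, 8, 6, 4, 729]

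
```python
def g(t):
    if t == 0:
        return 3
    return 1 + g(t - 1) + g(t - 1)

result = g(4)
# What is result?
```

g(t) = 1 + 2·g(t-1), g(0)=3. Closed form: (3+1)·2^4 - 1 = 63.

Answer: 63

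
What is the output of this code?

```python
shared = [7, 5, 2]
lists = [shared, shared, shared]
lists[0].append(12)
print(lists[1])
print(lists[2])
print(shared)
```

Key concept: list of same reference.
Step by step:
`shared = [7, 5, 2]` → shared = [7, 5, 2]
`lists = [shared, shared, shared]` → lists = [[7, 5, 2], [7, 5, 2], [7, 5, 2]]
`lists[0].append(12)` → shared = [7, 5, 2, 12]; lists = [[7, 5, 2, 12], [7, 5, 2, 12], [7, 5, 2, 12]]
`print(lists[1])` → prints [7, 5, 2, 12]
`print(lists[2])` → prints [7, 5, 2, 12]
`print(shared)` → prints [7, 5, 2, 12]

Answer:
[7, 5, 2, 12]
[7, 5, 2, 12]
[7, 5, 2, 12]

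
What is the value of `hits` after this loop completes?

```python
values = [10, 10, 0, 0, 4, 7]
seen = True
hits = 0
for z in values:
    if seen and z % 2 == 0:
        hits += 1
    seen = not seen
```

Count even values at even positions
`hits` takes the values: 0 → 1 → 2 → 3

Answer: 3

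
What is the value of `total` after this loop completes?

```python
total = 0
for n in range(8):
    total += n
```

Sum of 0 to 7 = 28
`total` takes the values: 0 → 1 → 3 → 6 → 10 → 15 → 21 → 28

Answer: 28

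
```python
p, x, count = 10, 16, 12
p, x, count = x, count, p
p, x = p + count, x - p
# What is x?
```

Trace:
`p, x, count = 10, 16, 12` → p = 10; x = 16; count = 12
`p, x, count = x, count, p` → p = 16; x = 12; count = 10
`p, x = p + count, x - p` → p = 26; x = -4
So x = -4

Answer: -4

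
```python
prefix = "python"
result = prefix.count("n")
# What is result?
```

Trace:
`prefix = "python"` → prefix = 'python'
`result = prefix.count("n")` → result = 1
So result = 1

Answer: 1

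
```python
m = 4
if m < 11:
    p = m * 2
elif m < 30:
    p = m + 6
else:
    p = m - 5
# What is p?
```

Trace:
`m = 4` → m = 4
`if m < 11: ...` → m < 11 is True → p = 8
So p = 8

Answer: 8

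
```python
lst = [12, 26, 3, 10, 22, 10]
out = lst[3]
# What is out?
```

Trace:
`lst = [12, 26, 3, 10, 22, 10]` → lst = [12, 26, 3, 10, 22, 10]
`out = lst[3]` → out = 10
So out = 10

Answer: 10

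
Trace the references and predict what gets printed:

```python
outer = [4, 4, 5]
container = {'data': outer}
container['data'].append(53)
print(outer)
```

Key concept: dict holds reference to list.
Step by step:
`outer = [4, 4, 5]` → outer = [4, 4, 5]
`container = {'data': outer}` → container = {'data': [4, 4, 5]}
`container['data'].append(53)` → outer = [4, 4, 5, 53]; container = {'data': [4, 4, 5, 53]}
`print(outer)` → prints [4, 4, 5, 53]

Answer: [4, 4, 5, 53]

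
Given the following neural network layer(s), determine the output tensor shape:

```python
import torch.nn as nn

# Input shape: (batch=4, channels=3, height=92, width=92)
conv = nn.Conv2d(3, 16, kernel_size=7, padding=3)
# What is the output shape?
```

Input: (4, 3, 92, 92) -> Output: (4, 16, 92, 92)

Answer: (4, 16, 92, 92)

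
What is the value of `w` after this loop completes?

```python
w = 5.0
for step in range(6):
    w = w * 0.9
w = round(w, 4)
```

Exponential decay: 5.0 * 0.9^6
`w` takes the values: 5.0 → 4.5 → 4.05 → 3.645 → 3.2805 → 2.95245 → 2.657205 → 2.6572

Answer: 2.6572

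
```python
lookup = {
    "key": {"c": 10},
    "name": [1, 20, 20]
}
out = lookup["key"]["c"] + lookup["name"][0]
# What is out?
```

Trace:
`lookup = { ...` → lookup = {'key': {'c': 10}, 'name': [1, 20, 20]}
`out = lookup["key"]["c"] + lookup["name"][0]` → out = 11
So out = 11

Answer: 11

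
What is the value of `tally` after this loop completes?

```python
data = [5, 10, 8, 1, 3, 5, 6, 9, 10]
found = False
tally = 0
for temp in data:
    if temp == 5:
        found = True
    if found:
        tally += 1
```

Count elements after first 5 in [5, 10, 8, 1, 3, 5, 6, 9, 10]
`tally` takes the values: 0 → 1 → 2 → 3 → 4 → 5 → 6 → 7 → 8 → 9

Answer: 9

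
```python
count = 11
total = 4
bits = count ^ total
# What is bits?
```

Trace:
`count = 11` → count = 11
`total = 4` → total = 4
`bits = count ^ total` → bits = 15
So bits = 15

Answer: 15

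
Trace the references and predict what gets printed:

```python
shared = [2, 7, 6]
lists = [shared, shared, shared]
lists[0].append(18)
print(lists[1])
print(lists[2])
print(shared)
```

Key concept: list of same reference.
Step by step:
`shared = [2, 7, 6]` → shared = [2, 7, 6]
`lists = [shared, shared, shared]` → lists = [[2, 7, 6], [2, 7, 6], [2, 7, 6]]
`lists[0].append(18)` → shared = [2, 7, 6, 18]; lists = [[2, 7, 6, 18], [2, 7, 6, 18], [2, 7, 6, 18]]
`print(lists[1])` → prints [2, 7, 6, 18]
`print(lists[2])` → prints [2, 7, 6, 18]
`print(shared)` → prints [2, 7, 6, 18]

Answer:
[2, 7, 6, 18]
[2, 7, 6, 18]
[2, 7, 6, 18]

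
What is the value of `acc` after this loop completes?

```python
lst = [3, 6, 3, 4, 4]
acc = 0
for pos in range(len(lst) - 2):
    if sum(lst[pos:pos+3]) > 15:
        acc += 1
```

Count windows with sum > 15
`acc` takes the values: 0

Answer: 0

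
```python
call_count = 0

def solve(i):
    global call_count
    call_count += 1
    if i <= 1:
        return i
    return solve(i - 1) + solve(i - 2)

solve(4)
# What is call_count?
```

Calls(i) = 1 + Calls(i-1) + Calls(i-2); Calls(0)=Calls(1)=1. For i=4 this gives 9.

Answer: 9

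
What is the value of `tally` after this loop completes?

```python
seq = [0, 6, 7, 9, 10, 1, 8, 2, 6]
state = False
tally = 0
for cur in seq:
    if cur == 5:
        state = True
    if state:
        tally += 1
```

Count elements after first 5 in [0, 6, 7, 9, 10, 1, 8, 2, 6]
`tally` takes the values: 0

Answer: 0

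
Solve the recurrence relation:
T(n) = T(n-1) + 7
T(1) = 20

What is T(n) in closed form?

Unrolling: T(n) = T(1) + 7·(n-1) = 20 + 7(n-1) = 7n + 13.

Answer: T(n) = 7n + 13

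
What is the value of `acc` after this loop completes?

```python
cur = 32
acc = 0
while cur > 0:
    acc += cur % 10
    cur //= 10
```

Sum digits of 32
`acc` takes the values: 0 → 2 → 5

Answer: 5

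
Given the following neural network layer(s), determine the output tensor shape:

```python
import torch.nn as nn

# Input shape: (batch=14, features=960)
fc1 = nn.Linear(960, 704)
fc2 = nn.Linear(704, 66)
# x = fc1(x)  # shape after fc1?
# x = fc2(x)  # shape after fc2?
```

Input: (14, 960) -> after fc1: (14, 704) -> Output: (14, 66)

Answer: (14, 66)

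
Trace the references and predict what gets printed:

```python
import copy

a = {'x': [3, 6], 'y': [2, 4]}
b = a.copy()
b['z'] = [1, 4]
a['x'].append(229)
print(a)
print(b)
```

Key concept: shallow copy of dict with mutable values.
Step by step:
`a = {'x': [3, 6], 'y': [2, 4]}` → a = {'x': [3, 6], 'y': [2, 4]}
`b = a.copy()` → b = {'x': [3, 6], 'y': [2, 4]}
`b['z'] = [1, 4]` → b = {'x': [3, 6], 'y': [2, 4], 'z': [1, 4]}
`a['x'].append(229)` → a = {'x': [3, 6, 229], 'y': [2, 4]}; b = {'x': [3, 6, 229], 'y': [2, 4], 'z': [1, 4]}
`print(a)` → prints {'x': [3, 6, 229], 'y': [2, 4]}
`print(b)` → prints {'x': [3, 6, 229], 'y': [2, 4], 'z': [1, 4]}

Answer:
{'x': [3, 6, 229], 'y': [2, 4]}
{'x': [3, 6, 229], 'y': [2, 4], 'z': [1, 4]}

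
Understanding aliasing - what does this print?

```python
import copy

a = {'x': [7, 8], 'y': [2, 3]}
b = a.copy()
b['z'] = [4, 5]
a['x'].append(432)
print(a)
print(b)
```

Key concept: shallow copy of dict with mutable values.
Step by step:
`a = {'x': [7, 8], 'y': [2, 3]}` → a = {'x': [7, 8], 'y': [2, 3]}
`b = a.copy()` → b = {'x': [7, 8], 'y': [2, 3]}
`b['z'] = [4, 5]` → b = {'x': [7, 8], 'y': [2, 3], 'z': [4, 5]}
`a['x'].append(432)` → a = {'x': [7, 8, 432], 'y': [2, 3]}; b = {'x': [7, 8, 432], 'y': [2, 3], 'z': [4, 5]}
`print(a)` → prints {'x': [7, 8, 432], 'y': [2, 3]}
`print(b)` → prints {'x': [7, 8, 432], 'y': [2, 3], 'z': [4, 5]}

Answer:
{'x': [7, 8, 432], 'y': [2, 3]}
{'x': [7, 8, 432], 'y': [2, 3], 'z': [4, 5]}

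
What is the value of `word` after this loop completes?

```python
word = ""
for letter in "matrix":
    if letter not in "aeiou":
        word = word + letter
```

Remove vowels from 'matrix'
`word` takes the values: "" → "m" → "mt" → "mtr" → "mtrx"

Answer: "mtrx"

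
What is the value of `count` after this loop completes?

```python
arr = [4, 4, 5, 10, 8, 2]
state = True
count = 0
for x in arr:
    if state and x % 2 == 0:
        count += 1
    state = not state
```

Count even values at even positions
`count` takes the values: 0 → 1 → 2

Answer: 2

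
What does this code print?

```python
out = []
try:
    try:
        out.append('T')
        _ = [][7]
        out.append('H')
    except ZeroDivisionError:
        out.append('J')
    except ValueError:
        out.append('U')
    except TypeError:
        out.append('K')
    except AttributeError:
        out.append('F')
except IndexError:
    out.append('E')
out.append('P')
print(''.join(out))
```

Execution trace: 'T' (try body) → 'E' (outer except IndexError) → 'P' (after the try/except). Output: TEP

Answer: TEP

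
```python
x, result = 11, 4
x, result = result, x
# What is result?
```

Trace:
`x, result = 11, 4` → x = 11; result = 4
`x, result = result, x` → x = 4; result = 11
So result = 11

Answer: 11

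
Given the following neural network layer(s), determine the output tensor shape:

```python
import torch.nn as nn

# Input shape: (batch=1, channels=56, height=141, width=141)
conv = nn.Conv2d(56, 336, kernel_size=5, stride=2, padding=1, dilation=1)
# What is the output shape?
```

Input: (1, 56, 141, 141) -> Output: (1, 336, 70, 70)

Answer: (1, 336, 70, 70)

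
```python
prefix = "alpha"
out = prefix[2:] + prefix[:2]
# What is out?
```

Trace:
`prefix = "alpha"` → prefix = 'alpha'
`out = prefix[2:] + prefix[:2]` → out = 'phaal'
So out = 'phaal'

Answer: 'phaal'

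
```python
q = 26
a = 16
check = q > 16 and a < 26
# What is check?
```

Trace:
`q = 26` → q = 26
`a = 16` → a = 16
`check = q > 16 and a < 26` → check = True
So check = True

Answer: True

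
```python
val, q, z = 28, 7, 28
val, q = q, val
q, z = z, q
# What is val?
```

Trace:
`val, q, z = 28, 7, 28` → val = 28; q = 7; z = 28
`val, q = q, val` → val = 7; q = 28
`q, z = z, q` → q = 28; z = 28
So val = 7

Answer: 7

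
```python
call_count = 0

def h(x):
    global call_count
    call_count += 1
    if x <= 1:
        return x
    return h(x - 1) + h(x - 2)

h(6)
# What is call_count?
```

Calls(x) = 1 + Calls(x-1) + Calls(x-2); Calls(0)=Calls(1)=1. For x=6 this gives 25.

Answer: 25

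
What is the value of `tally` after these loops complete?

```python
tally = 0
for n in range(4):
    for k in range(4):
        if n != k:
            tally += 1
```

4² - 4 (exclude diagonal)
`tally` takes the values: 0 → 1 → 2 → 3 → 4 → 5 → 6 → 7 → 8 → 9 → 10 → 11 → 12

Answer: 12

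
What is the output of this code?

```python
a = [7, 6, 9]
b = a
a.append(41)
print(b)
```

Key concept: basic list aliasing.
Step by step:
`a = [7, 6, 9]` → a = [7, 6, 9]
`b = a` → b = [7, 6, 9] (same object as a)
`a.append(41)` → a = [7, 6, 9, 41] (same object as b); b = [7, 6, 9, 41] (same object as a)
`print(b)` → prints [7, 6, 9, 41]

Answer: [7, 6, 9, 41]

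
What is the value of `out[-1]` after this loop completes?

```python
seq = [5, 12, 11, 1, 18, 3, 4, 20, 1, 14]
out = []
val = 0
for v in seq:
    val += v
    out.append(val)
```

Cumulative sum ends at 89
`out` takes the values: [] → [5] → [5, 17] → [5, 17, 28] → [5, 17, 28, 29] → [5, 17, 28, 29, 47] → [5, 17, 28, 29, 47, 50] → [5, 17, 28, 29, 47, 50, 54] → [5, 17, 28, 29, 47, 50, 54, 74] → [5, 17, 28, 29, 47, 50, 54, 74, 75] → [5, 17, 28, 29, 47, 50, 54, 74, 75, 89]
So `out[-1]` = 89

Answer: 89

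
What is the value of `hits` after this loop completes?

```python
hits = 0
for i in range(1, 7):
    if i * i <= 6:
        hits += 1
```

Count numbers where i² ≤ 6
`hits` takes the values: 0 → 1 → 2

Answer: 2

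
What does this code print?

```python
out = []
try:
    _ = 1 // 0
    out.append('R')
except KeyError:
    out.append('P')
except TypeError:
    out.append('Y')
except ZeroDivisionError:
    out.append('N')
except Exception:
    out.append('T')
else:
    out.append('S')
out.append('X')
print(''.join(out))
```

Execution trace: 'N' (except ZeroDivisionError) → 'X' (after the try/except). Output: NX

Answer: NX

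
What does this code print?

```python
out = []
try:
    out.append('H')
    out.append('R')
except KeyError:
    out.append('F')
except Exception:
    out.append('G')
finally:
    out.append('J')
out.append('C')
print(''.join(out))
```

Execution trace: 'H' (try body) → 'R' (try body, no exception) → 'J' (finally) → 'C' (after the try/except). Output: HRJC

Answer: HRJC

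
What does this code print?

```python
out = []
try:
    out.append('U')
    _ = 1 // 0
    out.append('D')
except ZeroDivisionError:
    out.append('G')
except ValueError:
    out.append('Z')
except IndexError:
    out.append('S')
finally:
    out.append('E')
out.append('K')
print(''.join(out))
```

Execution trace: 'U' (try body) → 'G' (except ZeroDivisionError) → 'E' (finally) → 'K' (after the try/except). Output: UGEK

Answer: UGEK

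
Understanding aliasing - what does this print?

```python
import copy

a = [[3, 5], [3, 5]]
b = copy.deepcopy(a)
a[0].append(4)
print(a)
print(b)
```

Key concept: deep copy is fully independent.
Step by step:
`a = [[3, 5], [3, 5]]` → a = [[3, 5], [3, 5]]
`b = copy.deepcopy(a)` → b = [[3, 5], [3, 5]]
`a[0].append(4)` → a = [[3, 5, 4], [3, 5]]
`print(a)` → prints [[3, 5, 4], [3, 5]]
`print(b)` → prints [[3, 5], [3, 5]]

Answer:
[[3, 5, 4], [3, 5]]
[[3, 5], [3, 5]]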